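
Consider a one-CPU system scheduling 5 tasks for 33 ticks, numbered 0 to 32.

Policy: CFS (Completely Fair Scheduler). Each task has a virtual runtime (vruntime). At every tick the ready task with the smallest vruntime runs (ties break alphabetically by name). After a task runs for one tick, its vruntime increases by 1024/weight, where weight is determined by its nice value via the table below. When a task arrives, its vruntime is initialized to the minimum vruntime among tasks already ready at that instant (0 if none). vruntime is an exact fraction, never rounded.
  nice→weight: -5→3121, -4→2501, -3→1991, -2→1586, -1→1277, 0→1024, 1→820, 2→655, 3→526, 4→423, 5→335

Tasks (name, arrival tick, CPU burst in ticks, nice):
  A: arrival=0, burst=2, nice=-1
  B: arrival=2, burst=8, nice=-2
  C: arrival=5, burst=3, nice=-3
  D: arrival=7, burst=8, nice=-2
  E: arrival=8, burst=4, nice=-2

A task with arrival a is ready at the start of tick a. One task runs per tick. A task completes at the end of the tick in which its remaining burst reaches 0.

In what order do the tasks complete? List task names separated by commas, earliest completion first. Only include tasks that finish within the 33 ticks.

completion order = A, C, E, B, D

t=0: vr[A=0] → run A
t=1: vr[A=1024/1277] → run A
t=2: vr[B=0] → run B
t=3: vr[B=512/793] → run B
t=4: vr[B=1024/793] → run B
t=5: vr[B=1536/793 C=1536/793] → run B
t=6: vr[B=2048/793 C=1536/793] → run C
t=7: vr[B=2048/793 C=3870208/1578863 D=3870208/1578863] → run C
t=8: vr[B=2048/793 C=4682240/1578863 D=3870208/1578863 E=3870208/1578863] → run D
t=9: vr[B=2048/793 C=4682240/1578863 D=4889600/1578863 E=3870208/1578863] → run E
t=10: vr[B=2048/793 C=4682240/1578863 D=4889600/1578863 E=4889600/1578863] → run B
t=11: vr[B=2560/793 C=4682240/1578863 D=4889600/1578863 E=4889600/1578863] → run C
t=12: vr[B=2560/793 D=4889600/1578863 E=4889600/1578863] → run D
t=13: vr[B=2560/793 D=5908992/1578863 E=4889600/1578863] → run E
t=14: vr[B=2560/793 D=5908992/1578863 E=5908992/1578863] → run B
t=15: vr[B=3072/793 D=5908992/1578863 E=5908992/1578863] → run D
t=16: vr[B=3072/793 D=6928384/1578863 E=5908992/1578863] → run E
t=17: vr[B=3072/793 D=6928384/1578863 E=6928384/1578863] → run B
t=18: vr[B=3584/793 D=6928384/1578863 E=6928384/1578863] → run D
t=19: vr[B=3584/793 D=7947776/1578863 E=6928384/1578863] → run E
t=20: vr[B=3584/793 D=7947776/1578863] → run B
t=21: vr[D=7947776/1578863] → run D
t=22: vr[D=8967168/1578863] → run D
t=23: vr[D=9986560/1578863] → run D
t=24: vr[D=11005952/1578863] → run D
t=25: (idle)
t=26: (idle)
t=27: (idle)
t=28: (idle)
t=29: (idle)
t=30: (idle)
t=31: (idle)
t=32: (idle)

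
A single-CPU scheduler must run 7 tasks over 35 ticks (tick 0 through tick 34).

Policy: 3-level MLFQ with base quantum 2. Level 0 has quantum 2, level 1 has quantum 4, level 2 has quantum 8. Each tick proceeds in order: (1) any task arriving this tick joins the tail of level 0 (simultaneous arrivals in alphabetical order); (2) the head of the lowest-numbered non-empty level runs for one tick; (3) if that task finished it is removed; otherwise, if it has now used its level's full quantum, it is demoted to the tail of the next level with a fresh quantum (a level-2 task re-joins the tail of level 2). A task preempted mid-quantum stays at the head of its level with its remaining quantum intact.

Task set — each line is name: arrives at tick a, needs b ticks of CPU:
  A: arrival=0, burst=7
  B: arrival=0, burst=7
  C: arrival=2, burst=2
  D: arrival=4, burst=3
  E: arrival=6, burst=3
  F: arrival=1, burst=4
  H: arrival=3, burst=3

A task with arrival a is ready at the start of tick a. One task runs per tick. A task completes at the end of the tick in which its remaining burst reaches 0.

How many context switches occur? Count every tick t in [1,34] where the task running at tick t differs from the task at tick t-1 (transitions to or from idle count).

context switches = 15

t=0: L0/L1/L2 = AB/-/- → run A
t=1: L0/L1/L2 = ABF/-/- → run A
t=2: L0/L1/L2 = BFC/A/- → run B
t=3: L0/L1/L2 = BFCH/A/- → run B
t=4: L0/L1/L2 = FCHD/AB/- → run F
t=5: L0/L1/L2 = FCHD/AB/- → run F
t=6: L0/L1/L2 = CHDE/ABF/- → run C
t=7: L0/L1/L2 = CHDE/ABF/- → run C
t=8: L0/L1/L2 = HDE/ABF/- → run H
t=9: L0/L1/L2 = HDE/ABF/- → run H
t=10: L0/L1/L2 = DE/ABFH/- → run D
t=11: L0/L1/L2 = DE/ABFH/- → run D
t=12: L0/L1/L2 = E/ABFHD/- → run E
t=13: L0/L1/L2 = E/ABFHD/- → run E
t=14: L0/L1/L2 = -/ABFHDE/- → run A
t=15: L0/L1/L2 = -/ABFHDE/- → run A
t=16: L0/L1/L2 = -/ABFHDE/- → run A
t=17: L0/L1/L2 = -/ABFHDE/- → run A
t=18: L0/L1/L2 = -/BFHDE/A → run B
t=19: L0/L1/L2 = -/BFHDE/A → run B
t=20: L0/L1/L2 = -/BFHDE/A → run B
t=21: L0/L1/L2 = -/BFHDE/A → run B
t=22: L0/L1/L2 = -/FHDE/AB → run F
t=23: L0/L1/L2 = -/FHDE/AB → run F
t=24: L0/L1/L2 = -/HDE/AB → run H
t=25: L0/L1/L2 = -/DE/AB → run D
t=26: L0/L1/L2 = -/E/AB → run E
t=27: L0/L1/L2 = -/-/AB → run A
t=28: L0/L1/L2 = -/-/B → run B
t=29: (idle)
t=30: (idle)
t=31: (idle)
t=32: (idle)
t=33: (idle)
t=34: (idle)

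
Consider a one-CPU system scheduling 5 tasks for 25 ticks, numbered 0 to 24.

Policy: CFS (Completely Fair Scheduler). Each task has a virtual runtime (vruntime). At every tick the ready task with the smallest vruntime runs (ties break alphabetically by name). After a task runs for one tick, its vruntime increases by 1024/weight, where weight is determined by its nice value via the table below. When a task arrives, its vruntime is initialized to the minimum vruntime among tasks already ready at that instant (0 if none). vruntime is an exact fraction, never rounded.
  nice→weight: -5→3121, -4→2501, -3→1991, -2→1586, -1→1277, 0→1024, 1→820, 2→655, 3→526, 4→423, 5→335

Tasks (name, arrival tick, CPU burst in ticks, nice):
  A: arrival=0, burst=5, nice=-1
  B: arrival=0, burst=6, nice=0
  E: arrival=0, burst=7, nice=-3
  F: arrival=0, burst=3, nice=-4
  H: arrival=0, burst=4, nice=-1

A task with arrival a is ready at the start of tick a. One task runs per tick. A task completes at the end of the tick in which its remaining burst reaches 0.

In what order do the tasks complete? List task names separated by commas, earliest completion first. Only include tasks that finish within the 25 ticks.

completion order = F, H, E, A, B

t=0: vr[A=0 B=0 E=0 F=0 H=0] → run A
t=1: vr[A=1024/1277 B=0 E=0 F=0 H=0] → run B
t=2: vr[A=1024/1277 B=1 E=0 F=0 H=0] → run E
t=3: vr[A=1024/1277 B=1 E=1024/1991 F=0 H=0] → run F
t=4: vr[A=1024/1277 B=1 E=1024/1991 F=1024/2501 H=0] → run H
t=5: vr[A=1024/1277 B=1 E=1024/1991 F=1024/2501 H=1024/1277] → run F
t=6: vr[A=1024/1277 B=1 E=1024/1991 F=2048/2501 H=1024/1277] → run E
t=7: vr[A=1024/1277 B=1 E=2048/1991 F=2048/2501 H=1024/1277] → run A
t=8: vr[A=2048/1277 B=1 E=2048/1991 F=2048/2501 H=1024/1277] → run H
t=9: vr[A=2048/1277 B=1 E=2048/1991 F=2048/2501 H=2048/1277] → run F
t=10: vr[A=2048/1277 B=1 E=2048/1991 H=2048/1277] → run B
t=11: vr[A=2048/1277 B=2 E=2048/1991 H=2048/1277] → run E
t=12: vr[A=2048/1277 B=2 E=3072/1991 H=2048/1277] → run E
t=13: vr[A=2048/1277 B=2 E=4096/1991 H=2048/1277] → run A
t=14: vr[A=3072/1277 B=2 E=4096/1991 H=2048/1277] → run H
t=15: vr[A=3072/1277 B=2 E=4096/1991 H=3072/1277] → run B
t=16: vr[A=3072/1277 B=3 E=4096/1991 H=3072/1277] → run E
t=17: vr[A=3072/1277 B=3 E=5120/1991 H=3072/1277] → run A
t=18: vr[A=4096/1277 B=3 E=5120/1991 H=3072/1277] → run H
t=19: vr[A=4096/1277 B=3 E=5120/1991] → run E
t=20: vr[A=4096/1277 B=3 E=6144/1991] → run B
t=21: vr[A=4096/1277 B=4 E=6144/1991] → run E
t=22: vr[A=4096/1277 B=4] → run A
t=23: vr[B=4] → run B
t=24: vr[B=5] → run B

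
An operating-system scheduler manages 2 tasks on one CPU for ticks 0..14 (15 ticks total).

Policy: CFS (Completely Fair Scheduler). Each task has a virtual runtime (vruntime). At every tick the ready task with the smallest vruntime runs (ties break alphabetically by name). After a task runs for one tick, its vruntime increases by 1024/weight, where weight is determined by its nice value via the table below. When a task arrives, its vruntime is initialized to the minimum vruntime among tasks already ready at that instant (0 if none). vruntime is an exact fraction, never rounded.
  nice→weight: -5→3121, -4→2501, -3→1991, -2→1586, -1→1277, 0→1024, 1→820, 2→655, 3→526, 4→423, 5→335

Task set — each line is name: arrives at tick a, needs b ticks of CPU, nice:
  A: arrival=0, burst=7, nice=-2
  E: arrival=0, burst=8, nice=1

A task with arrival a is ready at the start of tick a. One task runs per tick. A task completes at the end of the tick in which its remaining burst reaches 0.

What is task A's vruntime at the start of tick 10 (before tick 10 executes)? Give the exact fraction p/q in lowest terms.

t=0: vr[A=0 E=0] → run A
t=1: vr[A=512/793 E=0] → run E
t=2: vr[A=512/793 E=256/205] → run A
t=3: vr[A=1024/793 E=256/205] → run E
t=4: vr[A=1024/793 E=512/205] → run A
t=5: vr[A=1536/793 E=512/205] → run A
t=6: vr[A=2048/793 E=512/205] → run E
t=7: vr[A=2048/793 E=768/205] → run A
t=8: vr[A=2560/793 E=768/205] → run A
t=9: vr[A=3072/793 E=768/205] → run E
t=10: vr[A=3072/793 E=1024/205] → run A
t=11: vr[E=1024/205] → run E
t=12: vr[E=256/41] → run E
t=13: vr[E=1536/205] → run E
t=14: vr[E=1792/205] → run E

vruntime(A, start of tick 10) = 3072/793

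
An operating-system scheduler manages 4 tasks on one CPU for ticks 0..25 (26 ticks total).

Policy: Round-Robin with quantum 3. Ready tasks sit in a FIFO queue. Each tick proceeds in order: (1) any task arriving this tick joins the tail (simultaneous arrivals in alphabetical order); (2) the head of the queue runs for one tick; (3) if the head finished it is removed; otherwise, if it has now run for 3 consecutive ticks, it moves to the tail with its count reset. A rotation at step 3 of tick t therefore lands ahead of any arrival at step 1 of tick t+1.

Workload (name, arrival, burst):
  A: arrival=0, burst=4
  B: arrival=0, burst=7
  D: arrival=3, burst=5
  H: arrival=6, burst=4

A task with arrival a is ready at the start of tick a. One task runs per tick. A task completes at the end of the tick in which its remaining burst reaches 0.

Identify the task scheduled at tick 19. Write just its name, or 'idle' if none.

running at tick 19 = H

t=0: queue=[A,B] q_used=0 → run A
t=1: queue=[A,B] q_used=1 → run A
t=2: queue=[A,B] q_used=2 → run A
t=3: queue=[B,A,D] q_used=0 → run B
t=4: queue=[B,A,D] q_used=1 → run B
t=5: queue=[B,A,D] q_used=2 → run B
t=6: queue=[A,D,B,H] q_used=0 → run A
t=7: queue=[D,B,H] q_used=0 → run D
t=8: queue=[D,B,H] q_used=1 → run D
t=9: queue=[D,B,H] q_used=2 → run D
t=10: queue=[B,H,D] q_used=0 → run B
t=11: queue=[B,H,D] q_used=1 → run B
t=12: queue=[B,H,D] q_used=2 → run B
t=13: queue=[H,D,B] q_used=0 → run H
t=14: queue=[H,D,B] q_used=1 → run H
t=15: queue=[H,D,B] q_used=2 → run H
t=16: queue=[D,B,H] q_used=0 → run D
t=17: queue=[D,B,H] q_used=1 → run D
t=18: queue=[B,H] q_used=0 → run B
t=19: queue=[H] q_used=0 → run H
t=20: (idle)
t=21: (idle)
t=22: (idle)
t=23: (idle)
t=24: (idle)
t=25: (idle)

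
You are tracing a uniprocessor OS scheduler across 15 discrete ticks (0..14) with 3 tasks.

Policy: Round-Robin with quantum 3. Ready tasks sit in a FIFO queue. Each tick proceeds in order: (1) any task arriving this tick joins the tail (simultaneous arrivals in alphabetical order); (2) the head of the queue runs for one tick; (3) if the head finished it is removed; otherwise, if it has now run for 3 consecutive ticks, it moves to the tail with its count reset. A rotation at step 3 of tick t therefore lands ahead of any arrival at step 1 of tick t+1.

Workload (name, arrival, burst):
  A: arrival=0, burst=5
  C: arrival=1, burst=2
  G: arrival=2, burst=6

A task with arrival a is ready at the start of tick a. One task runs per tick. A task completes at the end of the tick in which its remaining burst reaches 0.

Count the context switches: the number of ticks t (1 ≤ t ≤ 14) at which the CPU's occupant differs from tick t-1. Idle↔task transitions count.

t=0: queue=[A] q_used=0 → run A
t=1: queue=[A,C] q_used=1 → run A
t=2: queue=[A,C,G] q_used=2 → run A
t=3: queue=[C,G,A] q_used=0 → run C
t=4: queue=[C,G,A] q_used=1 → run C
t=5: queue=[G,A] q_used=0 → run G
t=6: queue=[G,A] q_used=1 → run G
t=7: queue=[G,A] q_used=2 → run G
t=8: queue=[A,G] q_used=0 → run A
t=9: queue=[A,G] q_used=1 → run A
t=10: queue=[G] q_used=0 → run G
t=11: queue=[G] q_used=1 → run G
t=12: queue=[G] q_used=2 → run G
t=13: (idle)
t=14: (idle)

context switches = 5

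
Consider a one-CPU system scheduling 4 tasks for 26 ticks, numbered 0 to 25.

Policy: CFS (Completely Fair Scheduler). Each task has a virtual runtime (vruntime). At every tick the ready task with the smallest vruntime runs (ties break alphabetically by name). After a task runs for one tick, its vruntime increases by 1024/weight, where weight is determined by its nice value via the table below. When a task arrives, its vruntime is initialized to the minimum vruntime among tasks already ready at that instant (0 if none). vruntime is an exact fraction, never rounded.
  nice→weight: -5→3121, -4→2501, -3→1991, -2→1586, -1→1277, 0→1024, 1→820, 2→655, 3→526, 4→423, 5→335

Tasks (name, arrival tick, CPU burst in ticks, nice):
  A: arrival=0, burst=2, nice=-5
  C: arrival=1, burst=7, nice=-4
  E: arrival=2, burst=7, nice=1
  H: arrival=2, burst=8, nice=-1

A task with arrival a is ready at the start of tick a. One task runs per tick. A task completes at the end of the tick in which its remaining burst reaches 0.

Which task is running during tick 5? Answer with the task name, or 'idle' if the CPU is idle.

running at tick 5 = C

t=0: vr[A=0] → run A
t=1: vr[A=1024/3121 C=1024/3121] → run A
t=2: vr[C=1024/3121 E=1024/3121 H=1024/3121] → run C
t=3: vr[C=5756928/7805621 E=1024/3121 H=1024/3121] → run E
t=4: vr[C=5756928/7805621 E=1008896/639805 H=1024/3121] → run H
t=5: vr[C=5756928/7805621 E=1008896/639805 H=4503552/3985517] → run C
t=6: vr[C=8952832/7805621 E=1008896/639805 H=4503552/3985517] → run H
t=7: vr[C=8952832/7805621 E=1008896/639805 H=7699456/3985517] → run C
t=8: vr[C=12148736/7805621 E=1008896/639805 H=7699456/3985517] → run C
t=9: vr[C=15344640/7805621 E=1008896/639805 H=7699456/3985517] → run E
t=10: vr[C=15344640/7805621 E=1807872/639805 H=7699456/3985517] → run H
t=11: vr[C=15344640/7805621 E=1807872/639805 H=10895360/3985517] → run C
t=12: vr[C=18540544/7805621 E=1807872/639805 H=10895360/3985517] → run C
t=13: vr[C=21736448/7805621 E=1807872/639805 H=10895360/3985517] → run H
t=14: vr[C=21736448/7805621 E=1807872/639805 H=14091264/3985517] → run C
t=15: vr[E=1807872/639805 H=14091264/3985517] → run E
t=16: vr[E=2606848/639805 H=14091264/3985517] → run H
t=17: vr[E=2606848/639805 H=17287168/3985517] → run E
t=18: vr[E=3405824/639805 H=17287168/3985517] → run H
t=19: vr[E=3405824/639805 H=20483072/3985517] → run H
t=20: vr[E=3405824/639805 H=23678976/3985517] → run E
t=21: vr[E=840960/127961 H=23678976/3985517] → run H
t=22: vr[E=840960/127961] → run E
t=23: vr[E=5003776/639805] → run E
t=24: (idle)
t=25: (idle)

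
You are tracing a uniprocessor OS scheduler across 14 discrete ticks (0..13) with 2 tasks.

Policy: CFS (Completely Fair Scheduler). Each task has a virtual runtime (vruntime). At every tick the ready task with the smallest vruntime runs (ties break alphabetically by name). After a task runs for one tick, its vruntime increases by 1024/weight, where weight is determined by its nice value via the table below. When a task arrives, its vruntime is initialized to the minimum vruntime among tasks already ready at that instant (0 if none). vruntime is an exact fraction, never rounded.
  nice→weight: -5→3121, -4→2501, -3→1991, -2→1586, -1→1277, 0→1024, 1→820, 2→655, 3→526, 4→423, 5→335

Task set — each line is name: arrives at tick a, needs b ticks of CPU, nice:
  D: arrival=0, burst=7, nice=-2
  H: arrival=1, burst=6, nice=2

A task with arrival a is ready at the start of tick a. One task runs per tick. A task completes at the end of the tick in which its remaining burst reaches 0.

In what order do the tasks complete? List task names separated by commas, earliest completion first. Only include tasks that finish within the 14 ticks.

t=0: vr[D=0] → run D
t=1: vr[D=512/793 H=512/793] → run D
t=2: vr[D=1024/793 H=512/793] → run H
t=3: vr[D=1024/793 H=1147392/519415] → run D
t=4: vr[D=1536/793 H=1147392/519415] → run D
t=5: vr[D=2048/793 H=1147392/519415] → run H
t=6: vr[D=2048/793 H=1959424/519415] → run D
t=7: vr[D=2560/793 H=1959424/519415] → run D
t=8: vr[D=3072/793 H=1959424/519415] → run H
t=9: vr[D=3072/793 H=2771456/519415] → run D
t=10: vr[H=2771456/519415] → run H
t=11: vr[H=3583488/519415] → run H
t=12: vr[H=879104/103883] → run H
t=13: (idle)

completion order = D, H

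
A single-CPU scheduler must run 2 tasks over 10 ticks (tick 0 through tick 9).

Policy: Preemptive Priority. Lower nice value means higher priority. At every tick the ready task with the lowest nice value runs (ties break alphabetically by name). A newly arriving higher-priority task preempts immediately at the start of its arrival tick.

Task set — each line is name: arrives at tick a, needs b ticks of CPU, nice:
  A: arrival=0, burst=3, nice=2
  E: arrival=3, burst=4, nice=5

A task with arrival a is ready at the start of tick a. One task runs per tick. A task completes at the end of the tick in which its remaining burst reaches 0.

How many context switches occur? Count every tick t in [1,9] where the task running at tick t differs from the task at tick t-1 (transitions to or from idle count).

t=0: ready={A} → run A
t=1: ready={A} → run A
t=2: ready={A} → run A
t=3: ready={E} → run E
t=4: ready={E} → run E
t=5: ready={E} → run E
t=6: ready={E} → run E
t=7: (idle)
t=8: (idle)
t=9: (idle)

context switches = 2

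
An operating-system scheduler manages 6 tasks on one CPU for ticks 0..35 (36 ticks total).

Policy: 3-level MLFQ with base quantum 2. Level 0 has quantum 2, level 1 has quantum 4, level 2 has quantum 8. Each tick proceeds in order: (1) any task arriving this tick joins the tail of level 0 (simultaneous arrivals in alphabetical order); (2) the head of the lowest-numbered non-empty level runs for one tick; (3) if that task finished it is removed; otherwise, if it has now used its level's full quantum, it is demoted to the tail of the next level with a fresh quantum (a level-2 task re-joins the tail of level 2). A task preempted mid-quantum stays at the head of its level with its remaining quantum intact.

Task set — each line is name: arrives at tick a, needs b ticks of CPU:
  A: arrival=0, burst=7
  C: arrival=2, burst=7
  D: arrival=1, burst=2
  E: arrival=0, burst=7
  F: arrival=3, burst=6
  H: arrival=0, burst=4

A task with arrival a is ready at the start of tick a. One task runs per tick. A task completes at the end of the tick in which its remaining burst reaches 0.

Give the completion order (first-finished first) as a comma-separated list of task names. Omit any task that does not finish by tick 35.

t=0: L0/L1/L2 = AEH/-/- → run A
t=1: L0/L1/L2 = AEHD/-/- → run A
t=2: L0/L1/L2 = EHDC/A/- → run E
t=3: L0/L1/L2 = EHDCF/A/- → run E
t=4: L0/L1/L2 = HDCF/AE/- → run H
t=5: L0/L1/L2 = HDCF/AE/- → run H
t=6: L0/L1/L2 = DCF/AEH/- → run D
t=7: L0/L1/L2 = DCF/AEH/- → run D
t=8: L0/L1/L2 = CF/AEH/- → run C
t=9: L0/L1/L2 = CF/AEH/- → run C
t=10: L0/L1/L2 = F/AEHC/- → run F
t=11: L0/L1/L2 = F/AEHC/- → run F
t=12: L0/L1/L2 = -/AEHCF/- → run A
t=13: L0/L1/L2 = -/AEHCF/- → run A
t=14: L0/L1/L2 = -/AEHCF/- → run A
t=15: L0/L1/L2 = -/AEHCF/- → run A
t=16: L0/L1/L2 = -/EHCF/A → run E
t=17: L0/L1/L2 = -/EHCF/A → run E
t=18: L0/L1/L2 = -/EHCF/A → run E
t=19: L0/L1/L2 = -/EHCF/A → run E
t=20: L0/L1/L2 = -/HCF/AE → run H
t=21: L0/L1/L2 = -/HCF/AE → run H
t=22: L0/L1/L2 = -/CF/AE → run C
t=23: L0/L1/L2 = -/CF/AE → run C
t=24: L0/L1/L2 = -/CF/AE → run C
t=25: L0/L1/L2 = -/CF/AE → run C
t=26: L0/L1/L2 = -/F/AEC → run F
t=27: L0/L1/L2 = -/F/AEC → run F
t=28: L0/L1/L2 = -/F/AEC → run F
t=29: L0/L1/L2 = -/F/AEC → run F
t=30: L0/L1/L2 = -/-/AEC → run A
t=31: L0/L1/L2 = -/-/EC → run E
t=32: L0/L1/L2 = -/-/C → run C
t=33: (idle)
t=34: (idle)
t=35: (idle)

completion order = D, H, F, A, E, C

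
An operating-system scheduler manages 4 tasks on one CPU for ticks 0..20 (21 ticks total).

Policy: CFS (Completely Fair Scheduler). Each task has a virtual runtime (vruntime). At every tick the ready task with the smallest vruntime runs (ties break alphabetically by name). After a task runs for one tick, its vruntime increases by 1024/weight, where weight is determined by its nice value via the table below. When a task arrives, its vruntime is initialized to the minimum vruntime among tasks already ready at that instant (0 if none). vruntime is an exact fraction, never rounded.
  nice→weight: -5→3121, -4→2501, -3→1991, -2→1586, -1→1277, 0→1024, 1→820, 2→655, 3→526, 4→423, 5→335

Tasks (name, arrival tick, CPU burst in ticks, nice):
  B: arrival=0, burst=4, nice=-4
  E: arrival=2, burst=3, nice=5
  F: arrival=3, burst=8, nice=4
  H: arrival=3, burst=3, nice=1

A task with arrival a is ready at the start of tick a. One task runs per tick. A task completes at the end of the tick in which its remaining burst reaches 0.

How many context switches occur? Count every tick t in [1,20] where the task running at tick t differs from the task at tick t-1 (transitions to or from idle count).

context switches = 12

t=0: vr[B=0] → run B
t=1: vr[B=1024/2501] → run B
t=2: vr[B=2048/2501 E=2048/2501] → run B
t=3: vr[B=3072/2501 E=2048/2501 F=2048/2501 H=2048/2501] → run E
t=4: vr[B=3072/2501 E=3247104/837835 F=2048/2501 H=2048/2501] → run F
t=5: vr[B=3072/2501 E=3247104/837835 F=3427328/1057923 H=2048/2501] → run H
t=6: vr[B=3072/2501 E=3247104/837835 F=3427328/1057923 H=25856/12505] → run B
t=7: vr[E=3247104/837835 F=3427328/1057923 H=25856/12505] → run H
t=8: vr[E=3247104/837835 F=3427328/1057923 H=41472/12505] → run F
t=9: vr[E=3247104/837835 F=5988352/1057923 H=41472/12505] → run H
t=10: vr[E=3247104/837835 F=5988352/1057923] → run E
t=11: vr[E=5808128/837835 F=5988352/1057923] → run F
t=12: vr[E=5808128/837835 F=2849792/352641] → run E
t=13: vr[F=2849792/352641] → run F
t=14: vr[F=11110400/1057923] → run F
t=15: vr[F=13671424/1057923] → run F
t=16: vr[F=5410816/352641] → run F
t=17: vr[F=18793472/1057923] → run F
t=18: (idle)
t=19: (idle)
t=20: (idle)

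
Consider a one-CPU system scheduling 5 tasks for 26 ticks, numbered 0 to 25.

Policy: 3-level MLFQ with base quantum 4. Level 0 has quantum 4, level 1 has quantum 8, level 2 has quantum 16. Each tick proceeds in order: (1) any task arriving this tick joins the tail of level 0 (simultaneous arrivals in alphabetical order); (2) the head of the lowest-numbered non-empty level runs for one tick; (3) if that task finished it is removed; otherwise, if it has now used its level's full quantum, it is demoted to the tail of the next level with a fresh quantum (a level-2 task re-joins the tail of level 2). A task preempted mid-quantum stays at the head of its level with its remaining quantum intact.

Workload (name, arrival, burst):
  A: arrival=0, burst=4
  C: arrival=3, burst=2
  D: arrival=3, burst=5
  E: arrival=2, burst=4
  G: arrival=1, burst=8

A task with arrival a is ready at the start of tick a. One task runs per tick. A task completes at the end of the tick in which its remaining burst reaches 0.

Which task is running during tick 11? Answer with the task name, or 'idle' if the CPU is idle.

t=0: L0/L1/L2 = A/-/- → run A
t=1: L0/L1/L2 = AG/-/- → run A
t=2: L0/L1/L2 = AGE/-/- → run A
t=3: L0/L1/L2 = AGECD/-/- → run A
t=4: L0/L1/L2 = GECD/-/- → run G
t=5: L0/L1/L2 = GECD/-/- → run G
t=6: L0/L1/L2 = GECD/-/- → run G
t=7: L0/L1/L2 = GECD/-/- → run G
t=8: L0/L1/L2 = ECD/G/- → run E
t=9: L0/L1/L2 = ECD/G/- → run E
t=10: L0/L1/L2 = ECD/G/- → run E
t=11: L0/L1/L2 = ECD/G/- → run E
t=12: L0/L1/L2 = CD/G/- → run C
t=13: L0/L1/L2 = CD/G/- → run C
t=14: L0/L1/L2 = D/G/- → run D
t=15: L0/L1/L2 = D/G/- → run D
t=16: L0/L1/L2 = D/G/- → run D
t=17: L0/L1/L2 = D/G/- → run D
t=18: L0/L1/L2 = -/GD/- → run G
t=19: L0/L1/L2 = -/GD/- → run G
t=20: L0/L1/L2 = -/GD/- → run G
t=21: L0/L1/L2 = -/GD/- → run G
t=22: L0/L1/L2 = -/D/- → run D
t=23: (idle)
t=24: (idle)
t=25: (idle)

running at tick 11 = E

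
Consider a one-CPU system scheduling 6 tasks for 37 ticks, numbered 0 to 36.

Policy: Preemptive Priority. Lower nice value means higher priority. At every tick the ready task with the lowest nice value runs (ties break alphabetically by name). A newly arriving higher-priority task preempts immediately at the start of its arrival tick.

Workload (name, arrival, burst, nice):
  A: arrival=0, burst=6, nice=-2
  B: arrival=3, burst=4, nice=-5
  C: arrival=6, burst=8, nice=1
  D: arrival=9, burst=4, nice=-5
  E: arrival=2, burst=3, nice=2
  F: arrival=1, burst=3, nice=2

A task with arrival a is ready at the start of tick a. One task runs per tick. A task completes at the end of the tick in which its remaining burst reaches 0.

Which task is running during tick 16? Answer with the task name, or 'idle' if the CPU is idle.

t=0: ready={A} → run A
t=1: ready={A,F} → run A
t=2: ready={A,E,F} → run A
t=3: ready={A,B,E,F} → run B
t=4: ready={A,B,E,F} → run B
t=5: ready={A,B,E,F} → run B
t=6: ready={A,B,C,E,F} → run B
t=7: ready={A,C,E,F} → run A
t=8: ready={A,C,E,F} → run A
t=9: ready={A,C,D,E,F} → run D
t=10: ready={A,C,D,E,F} → run D
t=11: ready={A,C,D,E,F} → run D
t=12: ready={A,C,D,E,F} → run D
t=13: ready={A,C,E,F} → run A
t=14: ready={C,E,F} → run C
t=15: ready={C,E,F} → run C
t=16: ready={C,E,F} → run C
t=17: ready={C,E,F} → run C
t=18: ready={C,E,F} → run C
t=19: ready={C,E,F} → run C
t=20: ready={C,E,F} → run C
t=21: ready={C,E,F} → run C
t=22: ready={E,F} → run E
t=23: ready={E,F} → run E
t=24: ready={E,F} → run E
t=25: ready={F} → run F
t=26: ready={F} → run F
t=27: ready={F} → run F
t=28: (idle)
t=29: (idle)
t=30: (idle)
t=31: (idle)
t=32: (idle)
t=33: (idle)
t=34: (idle)
t=35: (idle)
t=36: (idle)

running at tick 16 = C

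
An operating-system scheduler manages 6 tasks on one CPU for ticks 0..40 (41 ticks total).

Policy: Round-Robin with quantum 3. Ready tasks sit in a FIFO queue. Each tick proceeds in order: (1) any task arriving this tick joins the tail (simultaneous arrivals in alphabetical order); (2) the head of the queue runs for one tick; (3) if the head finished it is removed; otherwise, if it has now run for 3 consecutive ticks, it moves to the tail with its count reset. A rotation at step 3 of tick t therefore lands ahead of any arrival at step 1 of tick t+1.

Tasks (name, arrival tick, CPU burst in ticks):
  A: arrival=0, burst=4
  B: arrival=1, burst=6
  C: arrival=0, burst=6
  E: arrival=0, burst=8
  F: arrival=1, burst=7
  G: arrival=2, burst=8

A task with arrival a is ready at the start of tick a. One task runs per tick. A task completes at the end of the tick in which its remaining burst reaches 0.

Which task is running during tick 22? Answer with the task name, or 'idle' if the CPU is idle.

t=0: queue=[A,C,E] q_used=0 → run A
t=1: queue=[A,C,E,B,F] q_used=1 → run A
t=2: queue=[A,C,E,B,F,G] q_used=2 → run A
t=3: queue=[C,E,B,F,G,A] q_used=0 → run C
t=4: queue=[C,E,B,F,G,A] q_used=1 → run C
t=5: queue=[C,E,B,F,G,A] q_used=2 → run C
t=6: queue=[E,B,F,G,A,C] q_used=0 → run E
t=7: queue=[E,B,F,G,A,C] q_used=1 → run E
t=8: queue=[E,B,F,G,A,C] q_used=2 → run E
t=9: queue=[B,F,G,A,C,E] q_used=0 → run B
t=10: queue=[B,F,G,A,C,E] q_used=1 → run B
t=11: queue=[B,F,G,A,C,E] q_used=2 → run B
t=12: queue=[F,G,A,C,E,B] q_used=0 → run F
t=13: queue=[F,G,A,C,E,B] q_used=1 → run F
t=14: queue=[F,G,A,C,E,B] q_used=2 → run F
t=15: queue=[G,A,C,E,B,F] q_used=0 → run G
t=16: queue=[G,A,C,E,B,F] q_used=1 → run G
t=17: queue=[G,A,C,E,B,F] q_used=2 → run G
t=18: queue=[A,C,E,B,F,G] q_used=0 → run A
t=19: queue=[C,E,B,F,G] q_used=0 → run C
t=20: queue=[C,E,B,F,G] q_used=1 → run C
t=21: queue=[C,E,B,F,G] q_used=2 → run C
t=22: queue=[E,B,F,G] q_used=0 → run E
t=23: queue=[E,B,F,G] q_used=1 → run E
t=24: queue=[E,B,F,G] q_used=2 → run E
t=25: queue=[B,F,G,E] q_used=0 → run B
t=26: queue=[B,F,G,E] q_used=1 → run B
t=27: queue=[B,F,G,E] q_used=2 → run B
t=28: queue=[F,G,E] q_used=0 → run F
t=29: queue=[F,G,E] q_used=1 → run F
t=30: queue=[F,G,E] q_used=2 → run F
t=31: queue=[G,E,F] q_used=0 → run G
t=32: queue=[G,E,F] q_used=1 → run G
t=33: queue=[G,E,F] q_used=2 → run G
t=34: queue=[E,F,G] q_used=0 → run E
t=35: queue=[E,F,G] q_used=1 → run E
t=36: queue=[F,G] q_used=0 → run F
t=37: queue=[G] q_used=0 → run G
t=38: queue=[G] q_used=1 → run G
t=39: (idle)
t=40: (idle)

running at tick 22 = E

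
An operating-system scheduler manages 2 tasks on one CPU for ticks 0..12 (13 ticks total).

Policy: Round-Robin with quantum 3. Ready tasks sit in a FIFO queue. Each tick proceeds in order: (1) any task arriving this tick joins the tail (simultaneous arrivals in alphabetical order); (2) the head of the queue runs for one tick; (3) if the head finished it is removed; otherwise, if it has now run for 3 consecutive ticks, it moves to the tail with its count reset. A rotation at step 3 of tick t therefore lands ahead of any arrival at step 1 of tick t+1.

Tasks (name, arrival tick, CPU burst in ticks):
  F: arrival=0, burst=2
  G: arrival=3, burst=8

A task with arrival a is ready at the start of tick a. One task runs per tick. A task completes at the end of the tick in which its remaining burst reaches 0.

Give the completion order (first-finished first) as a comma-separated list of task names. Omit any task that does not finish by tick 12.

t=0: queue=[F] q_used=0 → run F
t=1: queue=[F] q_used=1 → run F
t=2: (idle)
t=3: queue=[G] q_used=0 → run G
t=4: queue=[G] q_used=1 → run G
t=5: queue=[G] q_used=2 → run G
t=6: queue=[G] q_used=0 → run G
t=7: queue=[G] q_used=1 → run G
t=8: queue=[G] q_used=2 → run G
t=9: queue=[G] q_used=0 → run G
t=10: queue=[G] q_used=1 → run G
t=11: (idle)
t=12: (idle)

completion order = F, G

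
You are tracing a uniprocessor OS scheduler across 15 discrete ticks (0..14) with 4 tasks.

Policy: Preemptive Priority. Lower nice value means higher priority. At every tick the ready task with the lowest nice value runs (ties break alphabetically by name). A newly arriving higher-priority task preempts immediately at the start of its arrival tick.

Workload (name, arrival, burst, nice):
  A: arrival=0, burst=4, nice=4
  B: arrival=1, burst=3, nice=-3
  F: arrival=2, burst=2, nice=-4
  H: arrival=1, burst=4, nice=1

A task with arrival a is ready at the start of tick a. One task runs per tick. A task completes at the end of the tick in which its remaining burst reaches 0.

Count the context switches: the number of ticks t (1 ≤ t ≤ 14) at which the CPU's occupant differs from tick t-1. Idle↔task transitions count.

t=0: ready={A} → run A
t=1: ready={A,B,H} → run B
t=2: ready={A,B,F,H} → run F
t=3: ready={A,B,F,H} → run F
t=4: ready={A,B,H} → run B
t=5: ready={A,B,H} → run B
t=6: ready={A,H} → run H
t=7: ready={A,H} → run H
t=8: ready={A,H} → run H
t=9: ready={A,H} → run H
t=10: ready={A} → run A
t=11: ready={A} → run A
t=12: ready={A} → run A
t=13: (idle)
t=14: (idle)

context switches = 6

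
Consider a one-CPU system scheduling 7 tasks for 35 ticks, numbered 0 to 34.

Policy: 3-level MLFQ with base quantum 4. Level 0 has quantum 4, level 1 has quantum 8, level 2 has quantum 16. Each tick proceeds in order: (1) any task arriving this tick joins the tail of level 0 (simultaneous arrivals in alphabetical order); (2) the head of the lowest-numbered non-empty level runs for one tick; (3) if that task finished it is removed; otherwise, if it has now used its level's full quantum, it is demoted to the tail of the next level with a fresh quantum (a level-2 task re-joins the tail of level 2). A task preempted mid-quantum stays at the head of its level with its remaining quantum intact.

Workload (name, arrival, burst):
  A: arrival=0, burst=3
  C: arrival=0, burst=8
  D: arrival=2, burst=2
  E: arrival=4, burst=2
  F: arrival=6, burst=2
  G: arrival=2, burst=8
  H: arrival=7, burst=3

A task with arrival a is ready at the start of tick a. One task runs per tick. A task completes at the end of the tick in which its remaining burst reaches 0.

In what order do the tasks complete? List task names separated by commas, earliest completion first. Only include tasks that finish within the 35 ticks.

completion order = A, D, E, F, H, C, G

t=0: L0/L1/L2 = AC/-/- → run A
t=1: L0/L1/L2 = AC/-/- → run A
t=2: L0/L1/L2 = ACDG/-/- → run A
t=3: L0/L1/L2 = CDG/-/- → run C
t=4: L0/L1/L2 = CDGE/-/- → run C
t=5: L0/L1/L2 = CDGE/-/- → run C
t=6: L0/L1/L2 = CDGEF/-/- → run C
t=7: L0/L1/L2 = DGEFH/C/- → run D
t=8: L0/L1/L2 = DGEFH/C/- → run D
t=9: L0/L1/L2 = GEFH/C/- → run G
t=10: L0/L1/L2 = GEFH/C/- → run G
t=11: L0/L1/L2 = GEFH/C/- → run G
t=12: L0/L1/L2 = GEFH/C/- → run G
t=13: L0/L1/L2 = EFH/CG/- → run E
t=14: L0/L1/L2 = EFH/CG/- → run E
t=15: L0/L1/L2 = FH/CG/- → run F
t=16: L0/L1/L2 = FH/CG/- → run F
t=17: L0/L1/L2 = H/CG/- → run H
t=18: L0/L1/L2 = H/CG/- → run H
t=19: L0/L1/L2 = H/CG/- → run H
t=20: L0/L1/L2 = -/CG/- → run C
t=21: L0/L1/L2 = -/CG/- → run C
t=22: L0/L1/L2 = -/CG/- → run C
t=23: L0/L1/L2 = -/CG/- → run C
t=24: L0/L1/L2 = -/G/- → run G
t=25: L0/L1/L2 = -/G/- → run G
t=26: L0/L1/L2 = -/G/- → run G
t=27: L0/L1/L2 = -/G/- → run G
t=28: (idle)
t=29: (idle)
t=30: (idle)
t=31: (idle)
t=32: (idle)
t=33: (idle)
t=34: (idle)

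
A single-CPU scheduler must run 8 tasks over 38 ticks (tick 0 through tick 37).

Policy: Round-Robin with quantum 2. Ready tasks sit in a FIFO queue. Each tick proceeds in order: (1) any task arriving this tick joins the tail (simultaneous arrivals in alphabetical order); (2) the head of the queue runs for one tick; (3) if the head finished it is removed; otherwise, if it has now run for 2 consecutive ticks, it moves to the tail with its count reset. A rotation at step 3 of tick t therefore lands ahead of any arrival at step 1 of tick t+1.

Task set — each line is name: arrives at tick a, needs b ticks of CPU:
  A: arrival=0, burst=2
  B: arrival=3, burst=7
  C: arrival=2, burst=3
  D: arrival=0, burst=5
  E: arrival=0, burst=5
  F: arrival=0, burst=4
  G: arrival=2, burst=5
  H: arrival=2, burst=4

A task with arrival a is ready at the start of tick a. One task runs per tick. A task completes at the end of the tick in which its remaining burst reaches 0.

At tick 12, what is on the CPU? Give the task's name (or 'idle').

running at tick 12 = H

t=0: queue=[A,D,E,F] q_used=0 → run A
t=1: queue=[A,D,E,F] q_used=1 → run A
t=2: queue=[D,E,F,C,G,H] q_used=0 → run D
t=3: queue=[D,E,F,C,G,H,B] q_used=1 → run D
t=4: queue=[E,F,C,G,H,B,D] q_used=0 → run E
t=5: queue=[E,F,C,G,H,B,D] q_used=1 → run E
t=6: queue=[F,C,G,H,B,D,E] q_used=0 → run F
t=7: queue=[F,C,G,H,B,D,E] q_used=1 → run F
t=8: queue=[C,G,H,B,D,E,F] q_used=0 → run C
t=9: queue=[C,G,H,B,D,E,F] q_used=1 → run C
t=10: queue=[G,H,B,D,E,F,C] q_used=0 → run G
t=11: queue=[G,H,B,D,E,F,C] q_used=1 → run G
t=12: queue=[H,B,D,E,F,C,G] q_used=0 → run H
t=13: queue=[H,B,D,E,F,C,G] q_used=1 → run H
t=14: queue=[B,D,E,F,C,G,H] q_used=0 → run B
t=15: queue=[B,D,E,F,C,G,H] q_used=1 → run B
t=16: queue=[D,E,F,C,G,H,B] q_used=0 → run D
t=17: queue=[D,E,F,C,G,H,B] q_used=1 → run D
t=18: queue=[E,F,C,G,H,B,D] q_used=0 → run E
t=19: queue=[E,F,C,G,H,B,D] q_used=1 → run E
t=20: queue=[F,C,G,H,B,D,E] q_used=0 → run F
t=21: queue=[F,C,G,H,B,D,E] q_used=1 → run F
t=22: queue=[C,G,H,B,D,E] q_used=0 → run C
t=23: queue=[G,H,B,D,E] q_used=0 → run G
t=24: queue=[G,H,B,D,E] q_used=1 → run G
t=25: queue=[H,B,D,E,G] q_used=0 → run H
t=26: queue=[H,B,D,E,G] q_used=1 → run H
t=27: queue=[B,D,E,G] q_used=0 → run B
t=28: queue=[B,D,E,G] q_used=1 → run B
t=29: queue=[D,E,G,B] q_used=0 → run D
t=30: queue=[E,G,B] q_used=0 → run E
t=31: queue=[G,B] q_used=0 → run G
t=32: queue=[B] q_used=0 → run B
t=33: queue=[B] q_used=1 → run B
t=34: queue=[B] q_used=0 → run B
t=35: (idle)
t=36: (idle)
t=37: (idle)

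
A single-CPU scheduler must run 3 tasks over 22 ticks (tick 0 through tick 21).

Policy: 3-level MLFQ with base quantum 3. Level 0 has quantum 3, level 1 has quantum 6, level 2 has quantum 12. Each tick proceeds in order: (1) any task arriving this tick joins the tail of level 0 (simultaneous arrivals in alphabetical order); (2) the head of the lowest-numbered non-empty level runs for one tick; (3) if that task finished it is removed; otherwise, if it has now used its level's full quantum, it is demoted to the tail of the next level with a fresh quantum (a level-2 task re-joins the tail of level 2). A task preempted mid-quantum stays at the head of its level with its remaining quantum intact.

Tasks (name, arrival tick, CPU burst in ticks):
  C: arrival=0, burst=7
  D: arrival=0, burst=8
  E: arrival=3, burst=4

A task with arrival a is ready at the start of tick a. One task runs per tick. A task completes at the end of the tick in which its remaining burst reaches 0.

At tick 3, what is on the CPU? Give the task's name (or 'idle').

t=0: L0/L1/L2 = CD/-/- → run C
t=1: L0/L1/L2 = CD/-/- → run C
t=2: L0/L1/L2 = CD/-/- → run C
t=3: L0/L1/L2 = DE/C/- → run D
t=4: L0/L1/L2 = DE/C/- → run D
t=5: L0/L1/L2 = DE/C/- → run D
t=6: L0/L1/L2 = E/CD/- → run E
t=7: L0/L1/L2 = E/CD/- → run E
t=8: L0/L1/L2 = E/CD/- → run E
t=9: L0/L1/L2 = -/CDE/- → run C
t=10: L0/L1/L2 = -/CDE/- → run C
t=11: L0/L1/L2 = -/CDE/- → run C
t=12: L0/L1/L2 = -/CDE/- → run C
t=13: L0/L1/L2 = -/DE/- → run D
t=14: L0/L1/L2 = -/DE/- → run D
t=15: L0/L1/L2 = -/DE/- → run D
t=16: L0/L1/L2 = -/DE/- → run D
t=17: L0/L1/L2 = -/DE/- → run D
t=18: L0/L1/L2 = -/E/- → run E
t=19: (idle)
t=20: (idle)
t=21: (idle)

running at tick 3 = D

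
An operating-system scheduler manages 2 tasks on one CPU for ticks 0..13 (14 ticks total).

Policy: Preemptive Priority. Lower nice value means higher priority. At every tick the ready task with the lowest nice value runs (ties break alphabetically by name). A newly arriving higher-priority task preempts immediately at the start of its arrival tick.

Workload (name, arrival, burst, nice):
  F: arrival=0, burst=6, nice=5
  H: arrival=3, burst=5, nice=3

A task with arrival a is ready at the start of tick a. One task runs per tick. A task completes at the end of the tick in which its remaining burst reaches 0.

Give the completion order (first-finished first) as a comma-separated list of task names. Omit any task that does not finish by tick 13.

completion order = H, F

t=0: ready={F} → run F
t=1: ready={F} → run F
t=2: ready={F} → run F
t=3: ready={F,H} → run H
t=4: ready={F,H} → run H
t=5: ready={F,H} → run H
t=6: ready={F,H} → run H
t=7: ready={F,H} → run H
t=8: ready={F} → run F
t=9: ready={F} → run F
t=10: ready={F} → run F
t=11: (idle)
t=12: (idle)
t=13: (idle)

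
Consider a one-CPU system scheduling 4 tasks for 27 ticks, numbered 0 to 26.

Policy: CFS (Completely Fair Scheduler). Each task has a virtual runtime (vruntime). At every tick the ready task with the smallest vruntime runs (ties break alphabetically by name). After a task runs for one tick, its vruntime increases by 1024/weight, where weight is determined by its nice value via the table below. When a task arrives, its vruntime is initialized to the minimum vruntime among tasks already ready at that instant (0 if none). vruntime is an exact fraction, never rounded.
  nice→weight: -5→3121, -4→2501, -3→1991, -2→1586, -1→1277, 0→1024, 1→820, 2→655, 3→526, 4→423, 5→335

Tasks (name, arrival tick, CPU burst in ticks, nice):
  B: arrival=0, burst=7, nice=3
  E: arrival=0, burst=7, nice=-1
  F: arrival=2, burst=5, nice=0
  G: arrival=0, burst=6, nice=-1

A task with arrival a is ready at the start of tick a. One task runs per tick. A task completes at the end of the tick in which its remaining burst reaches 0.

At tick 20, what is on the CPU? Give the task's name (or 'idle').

running at tick 20 = E

t=0: vr[B=0 E=0 G=0] → run B
t=1: vr[B=512/263 E=0 G=0] → run E
t=2: vr[B=512/263 E=1024/1277 F=0 G=0] → run F
t=3: vr[B=512/263 E=1024/1277 F=1 G=0] → run G
t=4: vr[B=512/263 E=1024/1277 F=1 G=1024/1277] → run E
t=5: vr[B=512/263 E=2048/1277 F=1 G=1024/1277] → run G
t=6: vr[B=512/263 E=2048/1277 F=1 G=2048/1277] → run F
t=7: vr[B=512/263 E=2048/1277 F=2 G=2048/1277] → run E
t=8: vr[B=512/263 E=3072/1277 F=2 G=2048/1277] → run G
t=9: vr[B=512/263 E=3072/1277 F=2 G=3072/1277] → run B
t=10: vr[B=1024/263 E=3072/1277 F=2 G=3072/1277] → run F
t=11: vr[B=1024/263 E=3072/1277 F=3 G=3072/1277] → run E
t=12: vr[B=1024/263 E=4096/1277 F=3 G=3072/1277] → run G
t=13: vr[B=1024/263 E=4096/1277 F=3 G=4096/1277] → run F
t=14: vr[B=1024/263 E=4096/1277 F=4 G=4096/1277] → run E
t=15: vr[B=1024/263 E=5120/1277 F=4 G=4096/1277] → run G
t=16: vr[B=1024/263 E=5120/1277 F=4 G=5120/1277] → run B
t=17: vr[B=1536/263 E=5120/1277 F=4 G=5120/1277] → run F
t=18: vr[B=1536/263 E=5120/1277 G=5120/1277] → run E
t=19: vr[B=1536/263 E=6144/1277 G=5120/1277] → run G
t=20: vr[B=1536/263 E=6144/1277] → run E
t=21: vr[B=1536/263] → run B
t=22: vr[B=2048/263] → run B
t=23: vr[B=2560/263] → run B
t=24: vr[B=3072/263] → run B
t=25: (idle)
t=26: (idle)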